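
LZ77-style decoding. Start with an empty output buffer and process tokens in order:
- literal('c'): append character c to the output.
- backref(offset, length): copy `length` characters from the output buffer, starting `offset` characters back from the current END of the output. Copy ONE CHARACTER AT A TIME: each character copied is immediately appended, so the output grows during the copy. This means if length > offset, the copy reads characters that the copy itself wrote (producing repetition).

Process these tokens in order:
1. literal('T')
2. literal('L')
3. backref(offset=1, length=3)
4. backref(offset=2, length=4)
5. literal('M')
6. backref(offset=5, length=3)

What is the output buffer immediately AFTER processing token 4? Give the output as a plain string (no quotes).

Answer: TLLLLLLLL

Derivation:
Token 1: literal('T'). Output: "T"
Token 2: literal('L'). Output: "TL"
Token 3: backref(off=1, len=3) (overlapping!). Copied 'LLL' from pos 1. Output: "TLLLL"
Token 4: backref(off=2, len=4) (overlapping!). Copied 'LLLL' from pos 3. Output: "TLLLLLLLL"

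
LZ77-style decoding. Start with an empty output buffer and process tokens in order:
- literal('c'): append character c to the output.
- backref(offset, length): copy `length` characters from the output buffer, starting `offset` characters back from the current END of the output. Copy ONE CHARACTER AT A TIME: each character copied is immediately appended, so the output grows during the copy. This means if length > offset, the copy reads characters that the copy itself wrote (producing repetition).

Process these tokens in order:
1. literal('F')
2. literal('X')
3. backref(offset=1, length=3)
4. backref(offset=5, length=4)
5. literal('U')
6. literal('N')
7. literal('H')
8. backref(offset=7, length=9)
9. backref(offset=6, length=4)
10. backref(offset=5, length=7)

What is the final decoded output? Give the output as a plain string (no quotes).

Token 1: literal('F'). Output: "F"
Token 2: literal('X'). Output: "FX"
Token 3: backref(off=1, len=3) (overlapping!). Copied 'XXX' from pos 1. Output: "FXXXX"
Token 4: backref(off=5, len=4). Copied 'FXXX' from pos 0. Output: "FXXXXFXXX"
Token 5: literal('U'). Output: "FXXXXFXXXU"
Token 6: literal('N'). Output: "FXXXXFXXXUN"
Token 7: literal('H'). Output: "FXXXXFXXXUNH"
Token 8: backref(off=7, len=9) (overlapping!). Copied 'FXXXUNHFX' from pos 5. Output: "FXXXXFXXXUNHFXXXUNHFX"
Token 9: backref(off=6, len=4). Copied 'XUNH' from pos 15. Output: "FXXXXFXXXUNHFXXXUNHFXXUNH"
Token 10: backref(off=5, len=7) (overlapping!). Copied 'XXUNHXX' from pos 20. Output: "FXXXXFXXXUNHFXXXUNHFXXUNHXXUNHXX"

Answer: FXXXXFXXXUNHFXXXUNHFXXUNHXXUNHXX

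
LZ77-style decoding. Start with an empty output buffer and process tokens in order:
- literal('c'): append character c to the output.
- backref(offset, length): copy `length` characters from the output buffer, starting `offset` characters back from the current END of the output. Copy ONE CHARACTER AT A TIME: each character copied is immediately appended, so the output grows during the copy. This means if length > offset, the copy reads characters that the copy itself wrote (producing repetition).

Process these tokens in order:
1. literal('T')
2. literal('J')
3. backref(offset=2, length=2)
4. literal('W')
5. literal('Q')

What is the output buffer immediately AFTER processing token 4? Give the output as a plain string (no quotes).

Answer: TJTJW

Derivation:
Token 1: literal('T'). Output: "T"
Token 2: literal('J'). Output: "TJ"
Token 3: backref(off=2, len=2). Copied 'TJ' from pos 0. Output: "TJTJ"
Token 4: literal('W'). Output: "TJTJW"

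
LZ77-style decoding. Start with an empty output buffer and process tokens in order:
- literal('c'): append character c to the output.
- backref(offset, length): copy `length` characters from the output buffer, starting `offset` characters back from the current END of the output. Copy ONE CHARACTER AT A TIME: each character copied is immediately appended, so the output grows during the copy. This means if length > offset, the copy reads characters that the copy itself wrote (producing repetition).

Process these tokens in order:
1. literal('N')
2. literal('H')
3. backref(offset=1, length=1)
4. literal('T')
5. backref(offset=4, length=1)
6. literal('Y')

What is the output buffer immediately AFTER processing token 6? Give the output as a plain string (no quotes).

Answer: NHHTNY

Derivation:
Token 1: literal('N'). Output: "N"
Token 2: literal('H'). Output: "NH"
Token 3: backref(off=1, len=1). Copied 'H' from pos 1. Output: "NHH"
Token 4: literal('T'). Output: "NHHT"
Token 5: backref(off=4, len=1). Copied 'N' from pos 0. Output: "NHHTN"
Token 6: literal('Y'). Output: "NHHTNY"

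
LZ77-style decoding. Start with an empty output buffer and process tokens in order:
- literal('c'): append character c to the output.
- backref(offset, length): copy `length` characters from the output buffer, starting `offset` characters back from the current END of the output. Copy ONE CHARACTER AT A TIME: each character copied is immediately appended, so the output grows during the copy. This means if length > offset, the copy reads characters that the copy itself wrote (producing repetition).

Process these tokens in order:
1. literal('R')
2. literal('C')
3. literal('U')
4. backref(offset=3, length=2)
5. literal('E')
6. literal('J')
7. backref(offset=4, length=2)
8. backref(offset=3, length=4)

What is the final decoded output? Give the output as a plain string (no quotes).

Answer: RCURCEJRCJRCJ

Derivation:
Token 1: literal('R'). Output: "R"
Token 2: literal('C'). Output: "RC"
Token 3: literal('U'). Output: "RCU"
Token 4: backref(off=3, len=2). Copied 'RC' from pos 0. Output: "RCURC"
Token 5: literal('E'). Output: "RCURCE"
Token 6: literal('J'). Output: "RCURCEJ"
Token 7: backref(off=4, len=2). Copied 'RC' from pos 3. Output: "RCURCEJRC"
Token 8: backref(off=3, len=4) (overlapping!). Copied 'JRCJ' from pos 6. Output: "RCURCEJRCJRCJ"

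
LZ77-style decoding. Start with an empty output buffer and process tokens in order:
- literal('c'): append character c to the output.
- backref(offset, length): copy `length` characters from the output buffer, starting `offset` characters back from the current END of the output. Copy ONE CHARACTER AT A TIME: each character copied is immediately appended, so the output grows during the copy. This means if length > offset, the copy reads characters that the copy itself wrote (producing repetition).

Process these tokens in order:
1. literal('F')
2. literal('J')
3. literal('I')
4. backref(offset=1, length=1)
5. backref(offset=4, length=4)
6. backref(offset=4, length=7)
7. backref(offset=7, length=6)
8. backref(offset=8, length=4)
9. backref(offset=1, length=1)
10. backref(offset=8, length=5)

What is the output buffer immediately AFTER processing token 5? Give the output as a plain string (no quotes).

Answer: FJIIFJII

Derivation:
Token 1: literal('F'). Output: "F"
Token 2: literal('J'). Output: "FJ"
Token 3: literal('I'). Output: "FJI"
Token 4: backref(off=1, len=1). Copied 'I' from pos 2. Output: "FJII"
Token 5: backref(off=4, len=4). Copied 'FJII' from pos 0. Output: "FJIIFJII"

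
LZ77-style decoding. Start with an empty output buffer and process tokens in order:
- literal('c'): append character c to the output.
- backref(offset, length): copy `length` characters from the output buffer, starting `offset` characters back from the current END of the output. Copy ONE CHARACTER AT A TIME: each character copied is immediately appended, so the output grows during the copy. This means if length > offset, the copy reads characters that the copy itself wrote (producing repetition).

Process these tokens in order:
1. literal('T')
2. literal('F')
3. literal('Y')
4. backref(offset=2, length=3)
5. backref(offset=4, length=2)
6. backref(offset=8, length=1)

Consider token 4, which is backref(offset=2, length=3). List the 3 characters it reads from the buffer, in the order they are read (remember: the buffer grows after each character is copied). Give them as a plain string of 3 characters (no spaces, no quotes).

Token 1: literal('T'). Output: "T"
Token 2: literal('F'). Output: "TF"
Token 3: literal('Y'). Output: "TFY"
Token 4: backref(off=2, len=3). Buffer before: "TFY" (len 3)
  byte 1: read out[1]='F', append. Buffer now: "TFYF"
  byte 2: read out[2]='Y', append. Buffer now: "TFYFY"
  byte 3: read out[3]='F', append. Buffer now: "TFYFYF"

Answer: FYF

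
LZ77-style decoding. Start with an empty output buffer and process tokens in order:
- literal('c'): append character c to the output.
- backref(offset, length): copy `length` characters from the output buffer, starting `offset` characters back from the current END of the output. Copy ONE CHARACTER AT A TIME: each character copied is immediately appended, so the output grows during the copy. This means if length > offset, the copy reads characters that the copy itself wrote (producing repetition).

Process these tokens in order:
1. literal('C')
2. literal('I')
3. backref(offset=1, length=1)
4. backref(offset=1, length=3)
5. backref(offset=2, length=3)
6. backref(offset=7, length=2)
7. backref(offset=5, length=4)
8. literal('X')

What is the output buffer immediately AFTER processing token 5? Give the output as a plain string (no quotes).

Answer: CIIIIIIII

Derivation:
Token 1: literal('C'). Output: "C"
Token 2: literal('I'). Output: "CI"
Token 3: backref(off=1, len=1). Copied 'I' from pos 1. Output: "CII"
Token 4: backref(off=1, len=3) (overlapping!). Copied 'III' from pos 2. Output: "CIIIII"
Token 5: backref(off=2, len=3) (overlapping!). Copied 'III' from pos 4. Output: "CIIIIIIII"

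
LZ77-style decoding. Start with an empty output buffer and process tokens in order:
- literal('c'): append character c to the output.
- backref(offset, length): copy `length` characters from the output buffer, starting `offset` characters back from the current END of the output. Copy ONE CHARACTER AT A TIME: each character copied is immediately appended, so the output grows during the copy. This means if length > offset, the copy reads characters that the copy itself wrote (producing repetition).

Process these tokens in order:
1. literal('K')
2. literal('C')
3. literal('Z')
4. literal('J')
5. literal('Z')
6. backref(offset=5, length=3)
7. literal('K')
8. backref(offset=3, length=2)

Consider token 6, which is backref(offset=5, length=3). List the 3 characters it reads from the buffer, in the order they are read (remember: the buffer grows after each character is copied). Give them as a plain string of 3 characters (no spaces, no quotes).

Token 1: literal('K'). Output: "K"
Token 2: literal('C'). Output: "KC"
Token 3: literal('Z'). Output: "KCZ"
Token 4: literal('J'). Output: "KCZJ"
Token 5: literal('Z'). Output: "KCZJZ"
Token 6: backref(off=5, len=3). Buffer before: "KCZJZ" (len 5)
  byte 1: read out[0]='K', append. Buffer now: "KCZJZK"
  byte 2: read out[1]='C', append. Buffer now: "KCZJZKC"
  byte 3: read out[2]='Z', append. Buffer now: "KCZJZKCZ"

Answer: KCZ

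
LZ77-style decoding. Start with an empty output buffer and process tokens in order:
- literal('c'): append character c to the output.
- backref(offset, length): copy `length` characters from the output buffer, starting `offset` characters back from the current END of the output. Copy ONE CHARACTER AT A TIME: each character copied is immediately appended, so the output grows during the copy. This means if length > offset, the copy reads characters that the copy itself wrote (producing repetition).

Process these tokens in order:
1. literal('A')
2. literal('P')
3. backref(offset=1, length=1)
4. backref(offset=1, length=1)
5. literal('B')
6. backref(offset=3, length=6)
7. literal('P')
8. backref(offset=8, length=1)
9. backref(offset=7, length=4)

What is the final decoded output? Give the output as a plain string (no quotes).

Token 1: literal('A'). Output: "A"
Token 2: literal('P'). Output: "AP"
Token 3: backref(off=1, len=1). Copied 'P' from pos 1. Output: "APP"
Token 4: backref(off=1, len=1). Copied 'P' from pos 2. Output: "APPP"
Token 5: literal('B'). Output: "APPPB"
Token 6: backref(off=3, len=6) (overlapping!). Copied 'PPBPPB' from pos 2. Output: "APPPBPPBPPB"
Token 7: literal('P'). Output: "APPPBPPBPPBP"
Token 8: backref(off=8, len=1). Copied 'B' from pos 4. Output: "APPPBPPBPPBPB"
Token 9: backref(off=7, len=4). Copied 'PBPP' from pos 6. Output: "APPPBPPBPPBPBPBPP"

Answer: APPPBPPBPPBPBPBPP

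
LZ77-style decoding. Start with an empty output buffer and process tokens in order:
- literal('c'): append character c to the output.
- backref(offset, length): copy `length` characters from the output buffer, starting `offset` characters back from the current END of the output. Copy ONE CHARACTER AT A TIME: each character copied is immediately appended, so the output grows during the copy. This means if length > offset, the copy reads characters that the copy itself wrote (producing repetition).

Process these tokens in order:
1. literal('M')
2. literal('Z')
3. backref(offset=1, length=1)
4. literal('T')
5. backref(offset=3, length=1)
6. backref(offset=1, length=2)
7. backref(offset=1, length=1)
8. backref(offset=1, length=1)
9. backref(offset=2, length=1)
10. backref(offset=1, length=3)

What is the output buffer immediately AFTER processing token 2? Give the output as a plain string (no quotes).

Token 1: literal('M'). Output: "M"
Token 2: literal('Z'). Output: "MZ"

Answer: MZ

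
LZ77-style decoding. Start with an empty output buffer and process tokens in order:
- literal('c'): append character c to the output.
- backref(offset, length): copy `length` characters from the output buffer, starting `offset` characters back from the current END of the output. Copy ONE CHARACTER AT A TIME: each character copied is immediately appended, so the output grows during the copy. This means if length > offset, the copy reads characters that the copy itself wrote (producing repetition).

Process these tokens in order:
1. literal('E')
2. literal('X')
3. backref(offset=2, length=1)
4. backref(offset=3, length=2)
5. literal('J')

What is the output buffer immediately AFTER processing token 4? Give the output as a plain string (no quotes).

Token 1: literal('E'). Output: "E"
Token 2: literal('X'). Output: "EX"
Token 3: backref(off=2, len=1). Copied 'E' from pos 0. Output: "EXE"
Token 4: backref(off=3, len=2). Copied 'EX' from pos 0. Output: "EXEEX"

Answer: EXEEX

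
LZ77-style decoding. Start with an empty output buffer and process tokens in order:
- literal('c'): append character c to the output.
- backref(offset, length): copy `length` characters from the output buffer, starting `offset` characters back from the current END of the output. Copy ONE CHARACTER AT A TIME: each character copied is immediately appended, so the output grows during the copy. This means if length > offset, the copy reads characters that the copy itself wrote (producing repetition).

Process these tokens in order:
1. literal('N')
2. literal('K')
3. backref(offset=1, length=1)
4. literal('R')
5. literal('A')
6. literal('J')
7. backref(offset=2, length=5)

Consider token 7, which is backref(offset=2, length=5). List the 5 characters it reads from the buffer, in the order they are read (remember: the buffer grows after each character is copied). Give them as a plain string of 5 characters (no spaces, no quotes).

Token 1: literal('N'). Output: "N"
Token 2: literal('K'). Output: "NK"
Token 3: backref(off=1, len=1). Copied 'K' from pos 1. Output: "NKK"
Token 4: literal('R'). Output: "NKKR"
Token 5: literal('A'). Output: "NKKRA"
Token 6: literal('J'). Output: "NKKRAJ"
Token 7: backref(off=2, len=5). Buffer before: "NKKRAJ" (len 6)
  byte 1: read out[4]='A', append. Buffer now: "NKKRAJA"
  byte 2: read out[5]='J', append. Buffer now: "NKKRAJAJ"
  byte 3: read out[6]='A', append. Buffer now: "NKKRAJAJA"
  byte 4: read out[7]='J', append. Buffer now: "NKKRAJAJAJ"
  byte 5: read out[8]='A', append. Buffer now: "NKKRAJAJAJA"

Answer: AJAJA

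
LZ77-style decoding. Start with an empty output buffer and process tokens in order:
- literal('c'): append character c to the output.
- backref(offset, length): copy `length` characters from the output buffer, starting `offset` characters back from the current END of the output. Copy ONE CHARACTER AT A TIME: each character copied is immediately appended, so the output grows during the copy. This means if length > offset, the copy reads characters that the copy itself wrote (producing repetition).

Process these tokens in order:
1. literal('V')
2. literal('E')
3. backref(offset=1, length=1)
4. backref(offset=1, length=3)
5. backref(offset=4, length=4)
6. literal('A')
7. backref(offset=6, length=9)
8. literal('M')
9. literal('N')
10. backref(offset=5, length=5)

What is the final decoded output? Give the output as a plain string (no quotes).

Answer: VEEEEEEEEEAEEEEEAEEEMNEEEMN

Derivation:
Token 1: literal('V'). Output: "V"
Token 2: literal('E'). Output: "VE"
Token 3: backref(off=1, len=1). Copied 'E' from pos 1. Output: "VEE"
Token 4: backref(off=1, len=3) (overlapping!). Copied 'EEE' from pos 2. Output: "VEEEEE"
Token 5: backref(off=4, len=4). Copied 'EEEE' from pos 2. Output: "VEEEEEEEEE"
Token 6: literal('A'). Output: "VEEEEEEEEEA"
Token 7: backref(off=6, len=9) (overlapping!). Copied 'EEEEEAEEE' from pos 5. Output: "VEEEEEEEEEAEEEEEAEEE"
Token 8: literal('M'). Output: "VEEEEEEEEEAEEEEEAEEEM"
Token 9: literal('N'). Output: "VEEEEEEEEEAEEEEEAEEEMN"
Token 10: backref(off=5, len=5). Copied 'EEEMN' from pos 17. Output: "VEEEEEEEEEAEEEEEAEEEMNEEEMN"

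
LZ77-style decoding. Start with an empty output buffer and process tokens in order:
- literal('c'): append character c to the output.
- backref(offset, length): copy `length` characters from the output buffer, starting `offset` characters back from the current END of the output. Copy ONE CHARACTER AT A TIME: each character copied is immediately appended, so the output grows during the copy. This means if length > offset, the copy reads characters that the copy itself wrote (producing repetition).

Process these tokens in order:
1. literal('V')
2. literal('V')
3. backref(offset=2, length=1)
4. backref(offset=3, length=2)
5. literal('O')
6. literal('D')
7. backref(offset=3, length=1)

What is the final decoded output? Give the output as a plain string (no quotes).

Answer: VVVVVODV

Derivation:
Token 1: literal('V'). Output: "V"
Token 2: literal('V'). Output: "VV"
Token 3: backref(off=2, len=1). Copied 'V' from pos 0. Output: "VVV"
Token 4: backref(off=3, len=2). Copied 'VV' from pos 0. Output: "VVVVV"
Token 5: literal('O'). Output: "VVVVVO"
Token 6: literal('D'). Output: "VVVVVOD"
Token 7: backref(off=3, len=1). Copied 'V' from pos 4. Output: "VVVVVODV"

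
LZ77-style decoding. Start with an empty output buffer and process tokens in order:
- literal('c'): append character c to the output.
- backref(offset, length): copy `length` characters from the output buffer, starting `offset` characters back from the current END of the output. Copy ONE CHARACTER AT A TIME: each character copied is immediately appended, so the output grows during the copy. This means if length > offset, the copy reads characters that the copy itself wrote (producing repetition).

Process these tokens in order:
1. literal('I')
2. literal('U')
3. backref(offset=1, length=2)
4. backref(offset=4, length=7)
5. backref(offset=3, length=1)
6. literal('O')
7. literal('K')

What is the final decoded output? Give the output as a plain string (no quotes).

Answer: IUUUIUUUIUUIOK

Derivation:
Token 1: literal('I'). Output: "I"
Token 2: literal('U'). Output: "IU"
Token 3: backref(off=1, len=2) (overlapping!). Copied 'UU' from pos 1. Output: "IUUU"
Token 4: backref(off=4, len=7) (overlapping!). Copied 'IUUUIUU' from pos 0. Output: "IUUUIUUUIUU"
Token 5: backref(off=3, len=1). Copied 'I' from pos 8. Output: "IUUUIUUUIUUI"
Token 6: literal('O'). Output: "IUUUIUUUIUUIO"
Token 7: literal('K'). Output: "IUUUIUUUIUUIOK"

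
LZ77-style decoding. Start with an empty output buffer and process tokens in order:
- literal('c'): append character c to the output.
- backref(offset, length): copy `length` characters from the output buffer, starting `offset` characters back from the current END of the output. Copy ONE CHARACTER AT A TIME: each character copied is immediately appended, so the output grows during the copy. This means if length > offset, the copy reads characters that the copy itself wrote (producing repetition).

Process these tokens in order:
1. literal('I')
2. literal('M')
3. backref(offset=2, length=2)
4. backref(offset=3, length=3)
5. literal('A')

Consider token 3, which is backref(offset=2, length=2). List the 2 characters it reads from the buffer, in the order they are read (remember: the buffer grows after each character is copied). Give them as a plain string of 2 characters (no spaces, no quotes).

Answer: IM

Derivation:
Token 1: literal('I'). Output: "I"
Token 2: literal('M'). Output: "IM"
Token 3: backref(off=2, len=2). Buffer before: "IM" (len 2)
  byte 1: read out[0]='I', append. Buffer now: "IMI"
  byte 2: read out[1]='M', append. Buffer now: "IMIM"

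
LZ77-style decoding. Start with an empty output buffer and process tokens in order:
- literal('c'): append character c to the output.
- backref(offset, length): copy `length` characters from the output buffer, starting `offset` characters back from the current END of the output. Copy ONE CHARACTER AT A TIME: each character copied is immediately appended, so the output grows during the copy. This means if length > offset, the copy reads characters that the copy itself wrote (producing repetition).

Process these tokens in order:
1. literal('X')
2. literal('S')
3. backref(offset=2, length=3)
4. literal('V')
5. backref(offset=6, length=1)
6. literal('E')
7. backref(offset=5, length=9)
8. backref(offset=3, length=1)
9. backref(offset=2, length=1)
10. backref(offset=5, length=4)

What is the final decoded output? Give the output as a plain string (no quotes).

Token 1: literal('X'). Output: "X"
Token 2: literal('S'). Output: "XS"
Token 3: backref(off=2, len=3) (overlapping!). Copied 'XSX' from pos 0. Output: "XSXSX"
Token 4: literal('V'). Output: "XSXSXV"
Token 5: backref(off=6, len=1). Copied 'X' from pos 0. Output: "XSXSXVX"
Token 6: literal('E'). Output: "XSXSXVXE"
Token 7: backref(off=5, len=9) (overlapping!). Copied 'SXVXESXVX' from pos 3. Output: "XSXSXVXESXVXESXVX"
Token 8: backref(off=3, len=1). Copied 'X' from pos 14. Output: "XSXSXVXESXVXESXVXX"
Token 9: backref(off=2, len=1). Copied 'X' from pos 16. Output: "XSXSXVXESXVXESXVXXX"
Token 10: backref(off=5, len=4). Copied 'XVXX' from pos 14. Output: "XSXSXVXESXVXESXVXXXXVXX"

Answer: XSXSXVXESXVXESXVXXXXVXX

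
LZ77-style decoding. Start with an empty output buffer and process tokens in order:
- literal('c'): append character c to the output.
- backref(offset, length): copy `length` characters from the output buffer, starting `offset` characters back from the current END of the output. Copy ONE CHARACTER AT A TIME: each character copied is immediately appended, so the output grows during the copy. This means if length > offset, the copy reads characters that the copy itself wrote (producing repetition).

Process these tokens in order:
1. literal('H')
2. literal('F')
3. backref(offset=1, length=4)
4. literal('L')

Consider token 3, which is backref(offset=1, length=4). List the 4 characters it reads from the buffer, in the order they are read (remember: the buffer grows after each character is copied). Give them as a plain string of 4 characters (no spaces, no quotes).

Token 1: literal('H'). Output: "H"
Token 2: literal('F'). Output: "HF"
Token 3: backref(off=1, len=4). Buffer before: "HF" (len 2)
  byte 1: read out[1]='F', append. Buffer now: "HFF"
  byte 2: read out[2]='F', append. Buffer now: "HFFF"
  byte 3: read out[3]='F', append. Buffer now: "HFFFF"
  byte 4: read out[4]='F', append. Buffer now: "HFFFFF"

Answer: FFFF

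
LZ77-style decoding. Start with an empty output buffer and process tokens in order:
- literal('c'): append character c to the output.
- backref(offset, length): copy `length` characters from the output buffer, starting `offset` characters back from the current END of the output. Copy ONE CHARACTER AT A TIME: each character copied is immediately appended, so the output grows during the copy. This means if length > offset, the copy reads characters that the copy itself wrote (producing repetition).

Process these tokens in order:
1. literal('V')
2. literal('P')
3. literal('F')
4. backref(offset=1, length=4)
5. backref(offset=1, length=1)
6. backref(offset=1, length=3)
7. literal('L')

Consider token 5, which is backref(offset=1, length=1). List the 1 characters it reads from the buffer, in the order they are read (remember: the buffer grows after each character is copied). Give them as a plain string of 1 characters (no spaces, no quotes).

Answer: F

Derivation:
Token 1: literal('V'). Output: "V"
Token 2: literal('P'). Output: "VP"
Token 3: literal('F'). Output: "VPF"
Token 4: backref(off=1, len=4) (overlapping!). Copied 'FFFF' from pos 2. Output: "VPFFFFF"
Token 5: backref(off=1, len=1). Buffer before: "VPFFFFF" (len 7)
  byte 1: read out[6]='F', append. Buffer now: "VPFFFFFF"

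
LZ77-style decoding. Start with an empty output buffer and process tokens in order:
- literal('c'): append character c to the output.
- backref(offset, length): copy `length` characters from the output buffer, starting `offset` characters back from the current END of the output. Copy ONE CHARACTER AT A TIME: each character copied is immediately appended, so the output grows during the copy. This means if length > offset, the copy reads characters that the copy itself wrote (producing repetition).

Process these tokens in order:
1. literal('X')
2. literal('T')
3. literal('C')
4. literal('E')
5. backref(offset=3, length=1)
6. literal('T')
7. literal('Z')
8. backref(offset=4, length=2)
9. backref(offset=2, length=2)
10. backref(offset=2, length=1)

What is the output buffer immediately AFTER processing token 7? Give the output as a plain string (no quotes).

Answer: XTCETTZ

Derivation:
Token 1: literal('X'). Output: "X"
Token 2: literal('T'). Output: "XT"
Token 3: literal('C'). Output: "XTC"
Token 4: literal('E'). Output: "XTCE"
Token 5: backref(off=3, len=1). Copied 'T' from pos 1. Output: "XTCET"
Token 6: literal('T'). Output: "XTCETT"
Token 7: literal('Z'). Output: "XTCETTZ"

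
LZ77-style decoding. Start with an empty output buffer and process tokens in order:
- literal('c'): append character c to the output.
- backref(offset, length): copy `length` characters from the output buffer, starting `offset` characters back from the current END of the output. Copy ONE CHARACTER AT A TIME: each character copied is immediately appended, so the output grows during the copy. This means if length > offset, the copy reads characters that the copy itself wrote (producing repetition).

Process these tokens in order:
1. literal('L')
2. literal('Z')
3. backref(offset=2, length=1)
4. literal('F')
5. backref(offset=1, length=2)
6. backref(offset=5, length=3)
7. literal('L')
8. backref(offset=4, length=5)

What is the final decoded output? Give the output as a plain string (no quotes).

Token 1: literal('L'). Output: "L"
Token 2: literal('Z'). Output: "LZ"
Token 3: backref(off=2, len=1). Copied 'L' from pos 0. Output: "LZL"
Token 4: literal('F'). Output: "LZLF"
Token 5: backref(off=1, len=2) (overlapping!). Copied 'FF' from pos 3. Output: "LZLFFF"
Token 6: backref(off=5, len=3). Copied 'ZLF' from pos 1. Output: "LZLFFFZLF"
Token 7: literal('L'). Output: "LZLFFFZLFL"
Token 8: backref(off=4, len=5) (overlapping!). Copied 'ZLFLZ' from pos 6. Output: "LZLFFFZLFLZLFLZ"

Answer: LZLFFFZLFLZLFLZ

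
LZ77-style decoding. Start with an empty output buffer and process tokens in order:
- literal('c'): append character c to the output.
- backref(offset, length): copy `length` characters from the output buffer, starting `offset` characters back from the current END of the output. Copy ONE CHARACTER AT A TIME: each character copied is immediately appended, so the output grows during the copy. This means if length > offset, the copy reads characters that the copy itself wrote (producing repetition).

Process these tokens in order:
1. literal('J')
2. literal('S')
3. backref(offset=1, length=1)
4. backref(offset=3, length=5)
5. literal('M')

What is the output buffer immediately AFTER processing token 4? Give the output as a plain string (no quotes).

Token 1: literal('J'). Output: "J"
Token 2: literal('S'). Output: "JS"
Token 3: backref(off=1, len=1). Copied 'S' from pos 1. Output: "JSS"
Token 4: backref(off=3, len=5) (overlapping!). Copied 'JSSJS' from pos 0. Output: "JSSJSSJS"

Answer: JSSJSSJS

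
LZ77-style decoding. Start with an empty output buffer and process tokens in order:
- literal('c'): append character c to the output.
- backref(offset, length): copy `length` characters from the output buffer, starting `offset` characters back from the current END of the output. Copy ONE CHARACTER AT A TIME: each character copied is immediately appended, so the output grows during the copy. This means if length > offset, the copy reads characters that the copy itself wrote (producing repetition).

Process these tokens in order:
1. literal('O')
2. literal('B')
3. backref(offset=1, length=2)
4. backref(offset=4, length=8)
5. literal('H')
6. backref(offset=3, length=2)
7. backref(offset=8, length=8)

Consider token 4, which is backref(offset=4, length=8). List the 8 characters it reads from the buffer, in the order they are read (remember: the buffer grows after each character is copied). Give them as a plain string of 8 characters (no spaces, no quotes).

Answer: OBBBOBBB

Derivation:
Token 1: literal('O'). Output: "O"
Token 2: literal('B'). Output: "OB"
Token 3: backref(off=1, len=2) (overlapping!). Copied 'BB' from pos 1. Output: "OBBB"
Token 4: backref(off=4, len=8). Buffer before: "OBBB" (len 4)
  byte 1: read out[0]='O', append. Buffer now: "OBBBO"
  byte 2: read out[1]='B', append. Buffer now: "OBBBOB"
  byte 3: read out[2]='B', append. Buffer now: "OBBBOBB"
  byte 4: read out[3]='B', append. Buffer now: "OBBBOBBB"
  byte 5: read out[4]='O', append. Buffer now: "OBBBOBBBO"
  byte 6: read out[5]='B', append. Buffer now: "OBBBOBBBOB"
  byte 7: read out[6]='B', append. Buffer now: "OBBBOBBBOBB"
  byte 8: read out[7]='B', append. Buffer now: "OBBBOBBBOBBB"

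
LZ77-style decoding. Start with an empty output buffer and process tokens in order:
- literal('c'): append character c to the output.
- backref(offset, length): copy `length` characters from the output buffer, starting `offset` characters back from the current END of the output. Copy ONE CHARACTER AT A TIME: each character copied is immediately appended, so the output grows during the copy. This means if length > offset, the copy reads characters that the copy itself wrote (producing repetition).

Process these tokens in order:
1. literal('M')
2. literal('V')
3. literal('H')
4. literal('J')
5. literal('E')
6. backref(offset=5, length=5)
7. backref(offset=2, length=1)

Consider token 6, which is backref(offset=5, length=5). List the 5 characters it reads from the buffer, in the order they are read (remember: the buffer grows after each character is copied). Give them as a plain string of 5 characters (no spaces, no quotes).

Token 1: literal('M'). Output: "M"
Token 2: literal('V'). Output: "MV"
Token 3: literal('H'). Output: "MVH"
Token 4: literal('J'). Output: "MVHJ"
Token 5: literal('E'). Output: "MVHJE"
Token 6: backref(off=5, len=5). Buffer before: "MVHJE" (len 5)
  byte 1: read out[0]='M', append. Buffer now: "MVHJEM"
  byte 2: read out[1]='V', append. Buffer now: "MVHJEMV"
  byte 3: read out[2]='H', append. Buffer now: "MVHJEMVH"
  byte 4: read out[3]='J', append. Buffer now: "MVHJEMVHJ"
  byte 5: read out[4]='E', append. Buffer now: "MVHJEMVHJE"

Answer: MVHJE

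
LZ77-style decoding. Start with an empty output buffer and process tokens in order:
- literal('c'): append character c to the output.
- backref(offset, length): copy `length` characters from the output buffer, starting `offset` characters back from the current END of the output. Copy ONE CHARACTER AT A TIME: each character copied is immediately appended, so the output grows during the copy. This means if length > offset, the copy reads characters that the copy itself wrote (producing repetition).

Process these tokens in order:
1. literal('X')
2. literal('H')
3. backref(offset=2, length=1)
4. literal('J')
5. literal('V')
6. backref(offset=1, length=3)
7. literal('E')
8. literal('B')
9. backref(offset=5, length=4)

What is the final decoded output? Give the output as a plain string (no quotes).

Answer: XHXJVVVVEBVVVE

Derivation:
Token 1: literal('X'). Output: "X"
Token 2: literal('H'). Output: "XH"
Token 3: backref(off=2, len=1). Copied 'X' from pos 0. Output: "XHX"
Token 4: literal('J'). Output: "XHXJ"
Token 5: literal('V'). Output: "XHXJV"
Token 6: backref(off=1, len=3) (overlapping!). Copied 'VVV' from pos 4. Output: "XHXJVVVV"
Token 7: literal('E'). Output: "XHXJVVVVE"
Token 8: literal('B'). Output: "XHXJVVVVEB"
Token 9: backref(off=5, len=4). Copied 'VVVE' from pos 5. Output: "XHXJVVVVEBVVVE"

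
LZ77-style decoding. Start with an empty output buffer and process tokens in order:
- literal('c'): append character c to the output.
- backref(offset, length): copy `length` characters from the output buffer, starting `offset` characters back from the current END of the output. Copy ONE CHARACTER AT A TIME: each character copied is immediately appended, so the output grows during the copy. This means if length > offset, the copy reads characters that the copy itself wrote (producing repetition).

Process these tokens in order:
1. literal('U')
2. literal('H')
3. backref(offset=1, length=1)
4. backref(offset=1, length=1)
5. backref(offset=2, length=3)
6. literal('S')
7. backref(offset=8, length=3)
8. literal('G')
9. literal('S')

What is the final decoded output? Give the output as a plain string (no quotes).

Token 1: literal('U'). Output: "U"
Token 2: literal('H'). Output: "UH"
Token 3: backref(off=1, len=1). Copied 'H' from pos 1. Output: "UHH"
Token 4: backref(off=1, len=1). Copied 'H' from pos 2. Output: "UHHH"
Token 5: backref(off=2, len=3) (overlapping!). Copied 'HHH' from pos 2. Output: "UHHHHHH"
Token 6: literal('S'). Output: "UHHHHHHS"
Token 7: backref(off=8, len=3). Copied 'UHH' from pos 0. Output: "UHHHHHHSUHH"
Token 8: literal('G'). Output: "UHHHHHHSUHHG"
Token 9: literal('S'). Output: "UHHHHHHSUHHGS"

Answer: UHHHHHHSUHHGS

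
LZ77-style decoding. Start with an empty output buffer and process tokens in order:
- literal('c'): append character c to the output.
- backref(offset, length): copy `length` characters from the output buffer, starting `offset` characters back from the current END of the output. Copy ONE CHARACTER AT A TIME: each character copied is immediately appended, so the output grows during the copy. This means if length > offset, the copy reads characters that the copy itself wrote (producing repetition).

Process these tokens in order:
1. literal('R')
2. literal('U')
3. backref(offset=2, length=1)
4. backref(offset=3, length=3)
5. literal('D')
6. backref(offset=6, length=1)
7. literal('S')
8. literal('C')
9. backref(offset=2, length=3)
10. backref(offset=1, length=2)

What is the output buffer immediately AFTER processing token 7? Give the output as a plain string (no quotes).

Answer: RURRURDUS

Derivation:
Token 1: literal('R'). Output: "R"
Token 2: literal('U'). Output: "RU"
Token 3: backref(off=2, len=1). Copied 'R' from pos 0. Output: "RUR"
Token 4: backref(off=3, len=3). Copied 'RUR' from pos 0. Output: "RURRUR"
Token 5: literal('D'). Output: "RURRURD"
Token 6: backref(off=6, len=1). Copied 'U' from pos 1. Output: "RURRURDU"
Token 7: literal('S'). Output: "RURRURDUS"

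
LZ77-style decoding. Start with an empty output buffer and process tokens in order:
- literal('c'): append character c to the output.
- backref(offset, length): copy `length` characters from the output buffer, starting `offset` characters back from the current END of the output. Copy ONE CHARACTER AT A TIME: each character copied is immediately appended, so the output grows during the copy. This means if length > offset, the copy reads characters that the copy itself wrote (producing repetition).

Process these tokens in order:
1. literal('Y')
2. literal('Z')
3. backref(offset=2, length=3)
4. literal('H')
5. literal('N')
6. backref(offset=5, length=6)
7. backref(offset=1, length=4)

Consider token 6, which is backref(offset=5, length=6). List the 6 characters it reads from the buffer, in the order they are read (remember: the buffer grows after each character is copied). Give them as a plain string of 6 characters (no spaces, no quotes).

Answer: YZYHNY

Derivation:
Token 1: literal('Y'). Output: "Y"
Token 2: literal('Z'). Output: "YZ"
Token 3: backref(off=2, len=3) (overlapping!). Copied 'YZY' from pos 0. Output: "YZYZY"
Token 4: literal('H'). Output: "YZYZYH"
Token 5: literal('N'). Output: "YZYZYHN"
Token 6: backref(off=5, len=6). Buffer before: "YZYZYHN" (len 7)
  byte 1: read out[2]='Y', append. Buffer now: "YZYZYHNY"
  byte 2: read out[3]='Z', append. Buffer now: "YZYZYHNYZ"
  byte 3: read out[4]='Y', append. Buffer now: "YZYZYHNYZY"
  byte 4: read out[5]='H', append. Buffer now: "YZYZYHNYZYH"
  byte 5: read out[6]='N', append. Buffer now: "YZYZYHNYZYHN"
  byte 6: read out[7]='Y', append. Buffer now: "YZYZYHNYZYHNY"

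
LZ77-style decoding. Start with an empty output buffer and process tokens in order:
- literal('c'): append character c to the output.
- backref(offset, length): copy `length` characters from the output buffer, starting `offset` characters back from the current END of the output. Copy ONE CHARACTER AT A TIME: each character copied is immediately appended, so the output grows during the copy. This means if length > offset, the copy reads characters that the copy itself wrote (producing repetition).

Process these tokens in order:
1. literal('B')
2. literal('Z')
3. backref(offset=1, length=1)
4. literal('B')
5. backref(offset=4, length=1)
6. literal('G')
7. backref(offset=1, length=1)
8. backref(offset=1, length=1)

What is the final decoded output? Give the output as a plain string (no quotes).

Answer: BZZBBGGG

Derivation:
Token 1: literal('B'). Output: "B"
Token 2: literal('Z'). Output: "BZ"
Token 3: backref(off=1, len=1). Copied 'Z' from pos 1. Output: "BZZ"
Token 4: literal('B'). Output: "BZZB"
Token 5: backref(off=4, len=1). Copied 'B' from pos 0. Output: "BZZBB"
Token 6: literal('G'). Output: "BZZBBG"
Token 7: backref(off=1, len=1). Copied 'G' from pos 5. Output: "BZZBBGG"
Token 8: backref(off=1, len=1). Copied 'G' from pos 6. Output: "BZZBBGGG"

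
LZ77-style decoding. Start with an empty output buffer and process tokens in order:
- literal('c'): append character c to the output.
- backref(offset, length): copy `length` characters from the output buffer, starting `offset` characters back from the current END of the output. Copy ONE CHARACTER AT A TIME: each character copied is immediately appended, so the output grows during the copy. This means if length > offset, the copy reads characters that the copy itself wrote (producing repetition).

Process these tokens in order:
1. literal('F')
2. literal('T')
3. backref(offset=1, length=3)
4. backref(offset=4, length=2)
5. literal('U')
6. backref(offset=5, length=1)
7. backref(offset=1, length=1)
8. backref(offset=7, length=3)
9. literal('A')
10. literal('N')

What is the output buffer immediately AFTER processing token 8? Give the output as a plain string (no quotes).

Answer: FTTTTTTUTTTTT

Derivation:
Token 1: literal('F'). Output: "F"
Token 2: literal('T'). Output: "FT"
Token 3: backref(off=1, len=3) (overlapping!). Copied 'TTT' from pos 1. Output: "FTTTT"
Token 4: backref(off=4, len=2). Copied 'TT' from pos 1. Output: "FTTTTTT"
Token 5: literal('U'). Output: "FTTTTTTU"
Token 6: backref(off=5, len=1). Copied 'T' from pos 3. Output: "FTTTTTTUT"
Token 7: backref(off=1, len=1). Copied 'T' from pos 8. Output: "FTTTTTTUTT"
Token 8: backref(off=7, len=3). Copied 'TTT' from pos 3. Output: "FTTTTTTUTTTTT"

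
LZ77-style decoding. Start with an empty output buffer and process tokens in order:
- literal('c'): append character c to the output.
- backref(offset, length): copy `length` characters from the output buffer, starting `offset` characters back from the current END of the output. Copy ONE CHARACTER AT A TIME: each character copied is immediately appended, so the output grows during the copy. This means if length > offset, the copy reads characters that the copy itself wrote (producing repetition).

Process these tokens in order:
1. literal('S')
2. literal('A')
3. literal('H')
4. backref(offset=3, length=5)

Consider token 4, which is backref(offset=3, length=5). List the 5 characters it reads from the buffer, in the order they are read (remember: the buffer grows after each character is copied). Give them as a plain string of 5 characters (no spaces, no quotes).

Token 1: literal('S'). Output: "S"
Token 2: literal('A'). Output: "SA"
Token 3: literal('H'). Output: "SAH"
Token 4: backref(off=3, len=5). Buffer before: "SAH" (len 3)
  byte 1: read out[0]='S', append. Buffer now: "SAHS"
  byte 2: read out[1]='A', append. Buffer now: "SAHSA"
  byte 3: read out[2]='H', append. Buffer now: "SAHSAH"
  byte 4: read out[3]='S', append. Buffer now: "SAHSAHS"
  byte 5: read out[4]='A', append. Buffer now: "SAHSAHSA"

Answer: SAHSA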